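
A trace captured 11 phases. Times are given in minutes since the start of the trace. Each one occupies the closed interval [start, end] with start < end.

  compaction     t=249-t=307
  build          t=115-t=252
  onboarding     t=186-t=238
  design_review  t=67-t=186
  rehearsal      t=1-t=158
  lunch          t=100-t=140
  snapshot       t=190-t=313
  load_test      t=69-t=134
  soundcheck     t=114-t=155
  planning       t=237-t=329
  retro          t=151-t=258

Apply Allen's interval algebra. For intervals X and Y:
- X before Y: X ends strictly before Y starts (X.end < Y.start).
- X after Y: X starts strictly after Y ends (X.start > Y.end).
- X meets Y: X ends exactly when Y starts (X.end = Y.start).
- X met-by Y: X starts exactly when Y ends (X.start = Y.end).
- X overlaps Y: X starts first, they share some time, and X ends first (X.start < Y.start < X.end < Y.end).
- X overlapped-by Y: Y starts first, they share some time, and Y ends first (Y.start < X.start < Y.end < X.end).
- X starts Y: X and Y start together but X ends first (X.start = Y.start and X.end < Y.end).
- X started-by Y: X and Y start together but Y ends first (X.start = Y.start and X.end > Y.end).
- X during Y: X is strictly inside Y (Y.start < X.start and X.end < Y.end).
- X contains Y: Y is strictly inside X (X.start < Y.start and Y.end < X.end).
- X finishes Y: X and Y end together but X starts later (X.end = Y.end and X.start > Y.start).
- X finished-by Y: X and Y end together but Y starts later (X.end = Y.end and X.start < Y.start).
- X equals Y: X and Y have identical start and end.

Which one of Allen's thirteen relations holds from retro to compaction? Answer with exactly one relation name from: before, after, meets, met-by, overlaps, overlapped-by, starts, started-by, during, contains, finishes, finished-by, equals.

retro = [t=151, t=258]; compaction = [t=249, t=307].
Compare endpoints: retro.start < compaction.start, retro.start < compaction.end, retro.end > compaction.start, retro.end < compaction.end.
That pattern is 'overlaps'.

overlaps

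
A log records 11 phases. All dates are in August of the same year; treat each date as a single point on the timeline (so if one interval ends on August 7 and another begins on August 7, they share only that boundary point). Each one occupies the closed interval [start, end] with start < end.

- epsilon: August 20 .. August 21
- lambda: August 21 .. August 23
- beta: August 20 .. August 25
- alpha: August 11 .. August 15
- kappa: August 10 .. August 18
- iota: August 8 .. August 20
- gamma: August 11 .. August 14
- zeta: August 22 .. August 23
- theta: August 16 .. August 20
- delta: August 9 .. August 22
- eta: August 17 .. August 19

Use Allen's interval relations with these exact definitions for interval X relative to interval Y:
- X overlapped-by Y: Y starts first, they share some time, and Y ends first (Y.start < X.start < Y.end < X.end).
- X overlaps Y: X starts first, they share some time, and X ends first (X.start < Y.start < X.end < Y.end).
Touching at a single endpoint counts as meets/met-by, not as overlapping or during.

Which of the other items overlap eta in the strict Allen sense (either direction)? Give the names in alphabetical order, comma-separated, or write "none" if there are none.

Target eta = [August 17, August 19].
alpha [August 11, August 15] → before → no.
beta [August 20, August 25] → after → no.
delta [August 9, August 22] → contains → no.
epsilon [August 20, August 21] → after → no.
gamma [August 11, August 14] → before → no.
iota [August 8, August 20] → contains → no.
kappa [August 10, August 18] → overlaps → yes.
lambda [August 21, August 23] → after → no.
theta [August 16, August 20] → contains → no.
zeta [August 22, August 23] → after → no.
Result: kappa.

kappa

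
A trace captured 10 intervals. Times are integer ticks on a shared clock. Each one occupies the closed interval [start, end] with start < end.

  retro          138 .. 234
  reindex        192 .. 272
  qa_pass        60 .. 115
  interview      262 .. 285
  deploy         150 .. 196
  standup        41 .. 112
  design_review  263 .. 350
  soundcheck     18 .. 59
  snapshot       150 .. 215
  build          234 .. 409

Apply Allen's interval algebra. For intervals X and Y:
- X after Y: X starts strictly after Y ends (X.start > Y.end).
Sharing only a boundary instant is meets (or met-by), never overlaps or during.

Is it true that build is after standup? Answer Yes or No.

build = [234, 409], standup = [41, 112].
Actual relation of build to standup: after.
Asked whether 'after' holds → Yes.

Yes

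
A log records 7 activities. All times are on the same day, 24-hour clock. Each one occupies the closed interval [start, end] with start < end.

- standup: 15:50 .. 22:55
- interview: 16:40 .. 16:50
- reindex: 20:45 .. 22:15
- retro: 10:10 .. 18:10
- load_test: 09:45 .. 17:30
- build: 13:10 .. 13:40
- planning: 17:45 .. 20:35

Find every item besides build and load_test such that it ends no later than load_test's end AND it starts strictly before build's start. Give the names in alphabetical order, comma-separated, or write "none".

Conditions: its end is no later than load_test's end (X.end <= 17:30) AND its start is strictly before build's start (X.start < 13:10).
interview: end 16:50 <= 17:30? ✓; start 16:40 < 13:10? ✗ → no.
planning: end 20:35 <= 17:30? ✗; start 17:45 < 13:10? ✗ → no.
reindex: end 22:15 <= 17:30? ✗; start 20:45 < 13:10? ✗ → no.
retro: end 18:10 <= 17:30? ✗; start 10:10 < 13:10? ✓ → no.
standup: end 22:55 <= 17:30? ✗; start 15:50 < 13:10? ✗ → no.
Result: none.

none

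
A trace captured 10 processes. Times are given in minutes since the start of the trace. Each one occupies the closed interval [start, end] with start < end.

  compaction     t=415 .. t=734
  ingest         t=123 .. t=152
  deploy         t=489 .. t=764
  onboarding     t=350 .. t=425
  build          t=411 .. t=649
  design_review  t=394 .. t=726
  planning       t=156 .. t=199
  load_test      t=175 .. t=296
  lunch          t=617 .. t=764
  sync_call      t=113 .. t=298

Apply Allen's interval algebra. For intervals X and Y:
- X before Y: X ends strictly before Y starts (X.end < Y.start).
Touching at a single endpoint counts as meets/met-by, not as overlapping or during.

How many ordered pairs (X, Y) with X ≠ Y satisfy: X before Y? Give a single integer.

28

Checking all 90 ordered pairs for relation 'before'; matching pairs in alphabetical order:
(ingest, build): ingest before build ✓
(ingest, compaction): ingest before compaction ✓
(ingest, deploy): ingest before deploy ✓
(ingest, design_review): ingest before design_review ✓
(ingest, load_test): ingest before load_test ✓
(ingest, lunch): ingest before lunch ✓
(ingest, onboarding): ingest before onboarding ✓
(ingest, planning): ingest before planning ✓
(load_test, build): load_test before build ✓
(load_test, compaction): load_test before compaction ✓
(load_test, deploy): load_test before deploy ✓
(load_test, design_review): load_test before design_review ✓
(load_test, lunch): load_test before lunch ✓
(load_test, onboarding): load_test before onboarding ✓
(onboarding, deploy): onboarding before deploy ✓
(onboarding, lunch): onboarding before lunch ✓
(planning, build): planning before build ✓
(planning, compaction): planning before compaction ✓
(planning, deploy): planning before deploy ✓
(planning, design_review): planning before design_review ✓
(planning, lunch): planning before lunch ✓
(planning, onboarding): planning before onboarding ✓
(sync_call, build): sync_call before build ✓
(sync_call, compaction): sync_call before compaction ✓
... plus 4 further pairs not listed.
Count: 28.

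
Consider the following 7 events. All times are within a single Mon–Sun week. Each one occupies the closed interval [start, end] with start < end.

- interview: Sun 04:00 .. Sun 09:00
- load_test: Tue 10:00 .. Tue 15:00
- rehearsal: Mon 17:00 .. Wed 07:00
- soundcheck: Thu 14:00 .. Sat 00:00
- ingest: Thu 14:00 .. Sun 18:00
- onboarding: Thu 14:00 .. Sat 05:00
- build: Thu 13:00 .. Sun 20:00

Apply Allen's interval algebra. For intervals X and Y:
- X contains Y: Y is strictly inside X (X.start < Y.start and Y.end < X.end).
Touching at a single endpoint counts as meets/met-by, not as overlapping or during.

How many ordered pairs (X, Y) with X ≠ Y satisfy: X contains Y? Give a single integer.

Checking all 42 ordered pairs for relation 'contains'; matching pairs in alphabetical order:
(build, ingest): build contains ingest ✓
(build, interview): build contains interview ✓
(build, onboarding): build contains onboarding ✓
(build, soundcheck): build contains soundcheck ✓
(ingest, interview): ingest contains interview ✓
(rehearsal, load_test): rehearsal contains load_test ✓
Count: 6.

6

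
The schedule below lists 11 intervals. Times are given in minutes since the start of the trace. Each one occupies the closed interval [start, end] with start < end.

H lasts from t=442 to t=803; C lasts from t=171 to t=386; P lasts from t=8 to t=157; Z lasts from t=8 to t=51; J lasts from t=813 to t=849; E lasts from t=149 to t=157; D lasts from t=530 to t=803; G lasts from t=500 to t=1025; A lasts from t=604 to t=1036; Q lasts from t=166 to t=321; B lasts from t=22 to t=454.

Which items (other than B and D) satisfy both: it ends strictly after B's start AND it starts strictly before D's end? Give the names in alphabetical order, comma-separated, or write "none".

Conditions: its end is strictly after B's start (X.end > t=22) AND its start is strictly before D's end (X.start < t=803).
A: end t=1036 > t=22? ✓; start t=604 < t=803? ✓ → yes.
C: end t=386 > t=22? ✓; start t=171 < t=803? ✓ → yes.
E: end t=157 > t=22? ✓; start t=149 < t=803? ✓ → yes.
G: end t=1025 > t=22? ✓; start t=500 < t=803? ✓ → yes.
H: end t=803 > t=22? ✓; start t=442 < t=803? ✓ → yes.
J: end t=849 > t=22? ✓; start t=813 < t=803? ✗ → no.
P: end t=157 > t=22? ✓; start t=8 < t=803? ✓ → yes.
Q: end t=321 > t=22? ✓; start t=166 < t=803? ✓ → yes.
Z: end t=51 > t=22? ✓; start t=8 < t=803? ✓ → yes.
Result: A, C, E, G, H, P, Q, Z.

A, C, E, G, H, P, Q, Z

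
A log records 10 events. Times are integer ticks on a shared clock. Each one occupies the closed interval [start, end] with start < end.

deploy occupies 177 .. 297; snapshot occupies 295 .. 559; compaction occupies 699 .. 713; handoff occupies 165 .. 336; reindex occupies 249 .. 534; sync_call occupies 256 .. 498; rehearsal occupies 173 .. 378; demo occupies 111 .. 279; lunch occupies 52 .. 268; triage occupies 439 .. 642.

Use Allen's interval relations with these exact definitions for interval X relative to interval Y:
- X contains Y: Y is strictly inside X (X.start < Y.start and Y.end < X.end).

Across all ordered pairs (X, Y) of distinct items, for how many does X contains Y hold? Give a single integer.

3

Checking all 90 ordered pairs for relation 'contains'; matching pairs in alphabetical order:
(handoff, deploy): handoff contains deploy ✓
(rehearsal, deploy): rehearsal contains deploy ✓
(reindex, sync_call): reindex contains sync_call ✓
Count: 3.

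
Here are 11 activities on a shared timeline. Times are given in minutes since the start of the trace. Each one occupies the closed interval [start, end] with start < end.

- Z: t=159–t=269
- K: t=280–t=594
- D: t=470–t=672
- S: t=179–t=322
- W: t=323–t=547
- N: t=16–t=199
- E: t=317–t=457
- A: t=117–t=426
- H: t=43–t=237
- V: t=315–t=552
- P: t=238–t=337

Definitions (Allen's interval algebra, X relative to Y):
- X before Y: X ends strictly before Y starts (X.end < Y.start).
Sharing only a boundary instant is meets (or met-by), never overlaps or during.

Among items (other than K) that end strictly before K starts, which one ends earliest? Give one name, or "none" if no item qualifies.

Target K = [t=280, t=594].
A [t=117, t=426] → overlaps → excluded.
D [t=470, t=672] → overlapped-by → excluded.
E [t=317, t=457] → during → excluded.
H [t=43, t=237] → before → candidate.
N [t=16, t=199] → before → candidate.
P [t=238, t=337] → overlaps → excluded.
S [t=179, t=322] → overlaps → excluded.
V [t=315, t=552] → during → excluded.
W [t=323, t=547] → during → excluded.
Z [t=159, t=269] → before → candidate.
Among candidates, earliest end is t=199 → N.

N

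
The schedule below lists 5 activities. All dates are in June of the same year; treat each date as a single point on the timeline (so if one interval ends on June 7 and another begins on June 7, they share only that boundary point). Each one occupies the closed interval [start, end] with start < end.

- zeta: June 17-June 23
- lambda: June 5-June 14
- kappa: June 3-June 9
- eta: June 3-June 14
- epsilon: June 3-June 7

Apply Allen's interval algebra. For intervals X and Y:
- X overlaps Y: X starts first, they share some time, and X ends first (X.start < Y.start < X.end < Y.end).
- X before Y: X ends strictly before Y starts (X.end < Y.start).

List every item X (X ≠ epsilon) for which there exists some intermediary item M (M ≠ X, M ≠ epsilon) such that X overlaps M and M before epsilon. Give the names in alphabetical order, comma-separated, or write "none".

Target epsilon = [June 3, June 7].
Intermediaries M with M before epsilon: none.
Union: none.

none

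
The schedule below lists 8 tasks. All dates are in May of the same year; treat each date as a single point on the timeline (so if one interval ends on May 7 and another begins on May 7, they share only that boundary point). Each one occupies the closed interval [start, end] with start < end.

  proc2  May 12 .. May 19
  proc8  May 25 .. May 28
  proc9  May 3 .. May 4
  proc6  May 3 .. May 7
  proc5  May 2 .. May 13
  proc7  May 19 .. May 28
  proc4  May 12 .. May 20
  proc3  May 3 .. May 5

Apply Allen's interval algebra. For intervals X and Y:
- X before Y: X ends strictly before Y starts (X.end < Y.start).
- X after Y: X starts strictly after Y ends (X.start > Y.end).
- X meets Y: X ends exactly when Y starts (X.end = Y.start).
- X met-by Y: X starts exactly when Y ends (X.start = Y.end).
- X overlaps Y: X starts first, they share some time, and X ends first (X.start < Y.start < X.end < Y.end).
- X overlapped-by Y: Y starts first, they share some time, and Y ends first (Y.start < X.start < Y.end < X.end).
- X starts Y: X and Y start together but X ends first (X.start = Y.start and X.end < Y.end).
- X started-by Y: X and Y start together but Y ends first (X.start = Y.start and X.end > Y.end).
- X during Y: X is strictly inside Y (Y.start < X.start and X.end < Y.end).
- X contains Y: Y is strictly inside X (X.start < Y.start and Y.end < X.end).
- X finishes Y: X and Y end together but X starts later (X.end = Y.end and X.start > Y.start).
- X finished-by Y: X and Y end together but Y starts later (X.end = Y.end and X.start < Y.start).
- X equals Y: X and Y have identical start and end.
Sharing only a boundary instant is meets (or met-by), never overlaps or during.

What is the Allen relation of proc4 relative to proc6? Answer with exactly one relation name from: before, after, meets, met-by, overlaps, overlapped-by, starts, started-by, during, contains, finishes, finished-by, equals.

after

proc4 = [May 12, May 20]; proc6 = [May 3, May 7].
Compare endpoints: proc4.start > proc6.start, proc4.start > proc6.end, proc4.end > proc6.start, proc4.end > proc6.end.
That pattern is 'after'.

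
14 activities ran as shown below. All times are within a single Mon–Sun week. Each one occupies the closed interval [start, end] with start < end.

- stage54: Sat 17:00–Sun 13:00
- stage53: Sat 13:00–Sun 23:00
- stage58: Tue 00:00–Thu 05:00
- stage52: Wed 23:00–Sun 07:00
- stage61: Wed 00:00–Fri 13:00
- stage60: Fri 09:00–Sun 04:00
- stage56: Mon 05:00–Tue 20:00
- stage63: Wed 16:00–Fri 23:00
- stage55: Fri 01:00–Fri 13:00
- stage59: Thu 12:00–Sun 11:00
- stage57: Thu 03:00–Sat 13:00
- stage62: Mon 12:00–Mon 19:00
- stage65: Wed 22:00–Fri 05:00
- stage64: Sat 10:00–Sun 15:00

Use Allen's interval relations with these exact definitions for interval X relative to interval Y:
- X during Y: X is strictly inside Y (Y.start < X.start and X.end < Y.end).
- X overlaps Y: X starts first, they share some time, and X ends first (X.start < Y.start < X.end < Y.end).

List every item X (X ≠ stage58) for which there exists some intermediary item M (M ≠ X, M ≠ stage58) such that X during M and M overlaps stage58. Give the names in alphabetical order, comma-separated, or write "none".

stage62

Target stage58 = [Tue 00:00, Thu 05:00].
Intermediaries M with M overlaps stage58: stage56.
Via stage56 — items with X during stage56: stage62.
Union: stage62.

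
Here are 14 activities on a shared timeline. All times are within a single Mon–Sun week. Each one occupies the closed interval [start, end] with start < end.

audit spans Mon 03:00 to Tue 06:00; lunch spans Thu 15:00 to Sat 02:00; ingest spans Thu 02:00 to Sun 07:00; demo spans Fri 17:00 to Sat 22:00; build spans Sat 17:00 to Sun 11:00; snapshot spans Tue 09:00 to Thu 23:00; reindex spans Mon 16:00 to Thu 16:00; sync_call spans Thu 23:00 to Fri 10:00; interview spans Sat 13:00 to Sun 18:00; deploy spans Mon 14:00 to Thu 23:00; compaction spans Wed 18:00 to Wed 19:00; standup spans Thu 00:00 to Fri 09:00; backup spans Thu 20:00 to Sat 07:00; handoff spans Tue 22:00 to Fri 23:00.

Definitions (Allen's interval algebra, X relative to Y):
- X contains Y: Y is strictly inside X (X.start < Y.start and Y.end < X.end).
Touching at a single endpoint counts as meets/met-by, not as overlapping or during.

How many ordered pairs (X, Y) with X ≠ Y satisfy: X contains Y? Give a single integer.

Checking all 182 ordered pairs for relation 'contains'; matching pairs in alphabetical order:
(backup, sync_call): backup contains sync_call ✓
(deploy, compaction): deploy contains compaction ✓
(deploy, reindex): deploy contains reindex ✓
(handoff, compaction): handoff contains compaction ✓
(handoff, standup): handoff contains standup ✓
(handoff, sync_call): handoff contains sync_call ✓
(ingest, backup): ingest contains backup ✓
(ingest, demo): ingest contains demo ✓
(ingest, lunch): ingest contains lunch ✓
(ingest, sync_call): ingest contains sync_call ✓
(interview, build): interview contains build ✓
(lunch, sync_call): lunch contains sync_call ✓
(reindex, compaction): reindex contains compaction ✓
(snapshot, compaction): snapshot contains compaction ✓
Count: 14.

14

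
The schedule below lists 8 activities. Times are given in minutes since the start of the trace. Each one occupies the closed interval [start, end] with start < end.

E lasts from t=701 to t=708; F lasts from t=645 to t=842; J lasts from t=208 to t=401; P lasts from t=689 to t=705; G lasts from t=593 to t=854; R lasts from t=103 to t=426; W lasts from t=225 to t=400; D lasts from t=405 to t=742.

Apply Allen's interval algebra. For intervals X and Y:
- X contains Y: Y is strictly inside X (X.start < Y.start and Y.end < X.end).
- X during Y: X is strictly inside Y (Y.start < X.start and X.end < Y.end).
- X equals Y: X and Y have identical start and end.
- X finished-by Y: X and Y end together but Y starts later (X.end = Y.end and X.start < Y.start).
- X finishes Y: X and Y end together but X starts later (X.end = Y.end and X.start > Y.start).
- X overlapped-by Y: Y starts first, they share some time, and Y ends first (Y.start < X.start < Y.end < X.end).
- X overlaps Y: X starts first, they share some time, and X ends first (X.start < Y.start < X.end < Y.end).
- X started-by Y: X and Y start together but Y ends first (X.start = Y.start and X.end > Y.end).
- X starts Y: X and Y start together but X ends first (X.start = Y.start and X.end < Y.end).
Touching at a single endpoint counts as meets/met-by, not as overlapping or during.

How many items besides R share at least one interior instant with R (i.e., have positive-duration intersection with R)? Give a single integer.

Target R = [t=103, t=426].
D [t=405, t=742] → overlapped-by → counts.
E [t=701, t=708] → after → no.
F [t=645, t=842] → after → no.
G [t=593, t=854] → after → no.
J [t=208, t=401] → during → counts.
P [t=689, t=705] → after → no.
W [t=225, t=400] → during → counts.
Total: 3.

3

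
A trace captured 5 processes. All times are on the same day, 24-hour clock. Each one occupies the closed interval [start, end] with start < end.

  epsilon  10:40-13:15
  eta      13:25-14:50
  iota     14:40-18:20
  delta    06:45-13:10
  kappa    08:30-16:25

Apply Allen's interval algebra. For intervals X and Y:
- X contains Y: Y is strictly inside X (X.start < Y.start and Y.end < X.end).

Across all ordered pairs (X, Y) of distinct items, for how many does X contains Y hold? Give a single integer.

2

Checking all 20 ordered pairs for relation 'contains'; matching pairs in alphabetical order:
(kappa, epsilon): kappa contains epsilon ✓
(kappa, eta): kappa contains eta ✓
Count: 2.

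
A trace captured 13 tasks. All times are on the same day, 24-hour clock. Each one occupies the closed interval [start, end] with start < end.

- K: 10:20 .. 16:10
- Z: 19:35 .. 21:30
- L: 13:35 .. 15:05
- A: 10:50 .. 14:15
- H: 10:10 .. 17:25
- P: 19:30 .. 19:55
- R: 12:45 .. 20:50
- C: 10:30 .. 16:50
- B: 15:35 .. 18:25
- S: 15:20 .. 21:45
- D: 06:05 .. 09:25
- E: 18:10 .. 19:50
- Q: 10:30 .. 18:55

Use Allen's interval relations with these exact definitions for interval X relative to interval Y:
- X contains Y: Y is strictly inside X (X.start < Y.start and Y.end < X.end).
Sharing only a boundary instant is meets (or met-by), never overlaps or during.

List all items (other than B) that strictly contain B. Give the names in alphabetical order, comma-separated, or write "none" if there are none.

Target B = [15:35, 18:25].
A [10:50, 14:15] → before → no.
C [10:30, 16:50] → overlaps → no.
D [06:05, 09:25] → before → no.
E [18:10, 19:50] → overlapped-by → no.
H [10:10, 17:25] → overlaps → no.
K [10:20, 16:10] → overlaps → no.
L [13:35, 15:05] → before → no.
P [19:30, 19:55] → after → no.
Q [10:30, 18:55] → contains → yes.
R [12:45, 20:50] → contains → yes.
S [15:20, 21:45] → contains → yes.
Z [19:35, 21:30] → after → no.
Result: Q, R, S.

Q, R, S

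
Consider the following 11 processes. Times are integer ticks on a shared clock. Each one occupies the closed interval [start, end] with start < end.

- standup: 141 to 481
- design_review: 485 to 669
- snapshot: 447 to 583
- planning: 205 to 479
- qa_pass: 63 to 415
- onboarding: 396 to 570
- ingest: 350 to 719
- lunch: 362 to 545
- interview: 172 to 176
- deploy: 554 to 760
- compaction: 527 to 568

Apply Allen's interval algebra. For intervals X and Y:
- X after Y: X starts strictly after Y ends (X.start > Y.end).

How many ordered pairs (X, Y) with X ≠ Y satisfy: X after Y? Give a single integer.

19

Checking all 110 ordered pairs for relation 'after'; matching pairs in alphabetical order:
(compaction, interview): compaction after interview ✓
(compaction, planning): compaction after planning ✓
(compaction, qa_pass): compaction after qa_pass ✓
(compaction, standup): compaction after standup ✓
(deploy, interview): deploy after interview ✓
(deploy, lunch): deploy after lunch ✓
(deploy, planning): deploy after planning ✓
(deploy, qa_pass): deploy after qa_pass ✓
(deploy, standup): deploy after standup ✓
(design_review, interview): design_review after interview ✓
(design_review, planning): design_review after planning ✓
(design_review, qa_pass): design_review after qa_pass ✓
(design_review, standup): design_review after standup ✓
(ingest, interview): ingest after interview ✓
(lunch, interview): lunch after interview ✓
(onboarding, interview): onboarding after interview ✓
(planning, interview): planning after interview ✓
(snapshot, interview): snapshot after interview ✓
(snapshot, qa_pass): snapshot after qa_pass ✓
Count: 19.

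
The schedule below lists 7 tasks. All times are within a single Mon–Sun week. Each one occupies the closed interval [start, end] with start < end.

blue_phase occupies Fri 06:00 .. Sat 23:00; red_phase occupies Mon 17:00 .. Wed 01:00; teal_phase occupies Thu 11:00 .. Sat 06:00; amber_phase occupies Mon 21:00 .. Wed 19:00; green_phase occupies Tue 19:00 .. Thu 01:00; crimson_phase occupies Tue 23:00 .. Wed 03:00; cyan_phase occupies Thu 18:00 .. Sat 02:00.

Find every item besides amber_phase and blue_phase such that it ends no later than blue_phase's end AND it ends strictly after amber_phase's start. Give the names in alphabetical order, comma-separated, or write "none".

crimson_phase, cyan_phase, green_phase, red_phase, teal_phase

Conditions: its end is no later than blue_phase's end (X.end <= Sat 23:00) AND its end is strictly after amber_phase's start (X.end > Mon 21:00).
crimson_phase: end Wed 03:00 <= Sat 23:00? ✓; end Wed 03:00 > Mon 21:00? ✓ → yes.
cyan_phase: end Sat 02:00 <= Sat 23:00? ✓; end Sat 02:00 > Mon 21:00? ✓ → yes.
green_phase: end Thu 01:00 <= Sat 23:00? ✓; end Thu 01:00 > Mon 21:00? ✓ → yes.
red_phase: end Wed 01:00 <= Sat 23:00? ✓; end Wed 01:00 > Mon 21:00? ✓ → yes.
teal_phase: end Sat 06:00 <= Sat 23:00? ✓; end Sat 06:00 > Mon 21:00? ✓ → yes.
Result: crimson_phase, cyan_phase, green_phase, red_phase, teal_phase.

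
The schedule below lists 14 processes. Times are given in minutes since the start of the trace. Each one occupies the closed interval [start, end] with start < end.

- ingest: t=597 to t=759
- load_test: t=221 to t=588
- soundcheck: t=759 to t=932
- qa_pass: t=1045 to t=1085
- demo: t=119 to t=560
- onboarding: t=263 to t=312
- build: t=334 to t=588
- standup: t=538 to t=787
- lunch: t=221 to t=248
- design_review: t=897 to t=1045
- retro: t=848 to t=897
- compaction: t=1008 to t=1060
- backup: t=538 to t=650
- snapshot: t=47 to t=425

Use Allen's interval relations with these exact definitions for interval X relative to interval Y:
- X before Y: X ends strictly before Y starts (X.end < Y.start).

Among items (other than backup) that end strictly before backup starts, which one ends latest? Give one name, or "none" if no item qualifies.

Target backup = [t=538, t=650].
build [t=334, t=588] → overlaps → excluded.
compaction [t=1008, t=1060] → after → excluded.
demo [t=119, t=560] → overlaps → excluded.
design_review [t=897, t=1045] → after → excluded.
ingest [t=597, t=759] → overlapped-by → excluded.
load_test [t=221, t=588] → overlaps → excluded.
lunch [t=221, t=248] → before → candidate.
onboarding [t=263, t=312] → before → candidate.
qa_pass [t=1045, t=1085] → after → excluded.
retro [t=848, t=897] → after → excluded.
snapshot [t=47, t=425] → before → candidate.
soundcheck [t=759, t=932] → after → excluded.
standup [t=538, t=787] → started-by → excluded.
Among candidates, latest end is t=425 → snapshot.

snapshot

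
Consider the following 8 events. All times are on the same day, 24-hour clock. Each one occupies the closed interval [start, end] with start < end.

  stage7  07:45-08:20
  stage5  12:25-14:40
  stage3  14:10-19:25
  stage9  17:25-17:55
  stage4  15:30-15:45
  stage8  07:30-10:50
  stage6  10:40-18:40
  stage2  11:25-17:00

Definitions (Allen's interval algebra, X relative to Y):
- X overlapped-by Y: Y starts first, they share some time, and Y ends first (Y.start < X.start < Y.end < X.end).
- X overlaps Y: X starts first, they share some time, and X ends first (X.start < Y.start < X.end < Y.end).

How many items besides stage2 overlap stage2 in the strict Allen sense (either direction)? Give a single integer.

Target stage2 = [11:25, 17:00].
stage3 [14:10, 19:25] → overlapped-by → counts.
stage4 [15:30, 15:45] → during → no.
stage5 [12:25, 14:40] → during → no.
stage6 [10:40, 18:40] → contains → no.
stage7 [07:45, 08:20] → before → no.
stage8 [07:30, 10:50] → before → no.
stage9 [17:25, 17:55] → after → no.
Total: 1.

1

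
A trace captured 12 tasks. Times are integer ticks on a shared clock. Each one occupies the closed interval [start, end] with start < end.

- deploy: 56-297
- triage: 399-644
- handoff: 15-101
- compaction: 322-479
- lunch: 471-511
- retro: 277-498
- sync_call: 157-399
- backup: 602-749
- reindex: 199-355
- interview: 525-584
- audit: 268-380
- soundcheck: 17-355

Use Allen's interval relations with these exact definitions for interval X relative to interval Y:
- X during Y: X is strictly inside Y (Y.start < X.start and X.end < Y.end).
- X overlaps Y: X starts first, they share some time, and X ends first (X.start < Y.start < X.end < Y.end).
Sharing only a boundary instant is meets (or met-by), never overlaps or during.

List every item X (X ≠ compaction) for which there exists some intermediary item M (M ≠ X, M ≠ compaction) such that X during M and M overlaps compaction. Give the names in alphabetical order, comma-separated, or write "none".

audit, deploy, reindex

Target compaction = [322, 479].
Intermediaries M with M overlaps compaction: audit, reindex, soundcheck, sync_call.
Via audit — items with X during audit: none.
Via reindex — items with X during reindex: none.
Via soundcheck — items with X during soundcheck: deploy.
Via sync_call — items with X during sync_call: audit, reindex.
Union: audit, deploy, reindex.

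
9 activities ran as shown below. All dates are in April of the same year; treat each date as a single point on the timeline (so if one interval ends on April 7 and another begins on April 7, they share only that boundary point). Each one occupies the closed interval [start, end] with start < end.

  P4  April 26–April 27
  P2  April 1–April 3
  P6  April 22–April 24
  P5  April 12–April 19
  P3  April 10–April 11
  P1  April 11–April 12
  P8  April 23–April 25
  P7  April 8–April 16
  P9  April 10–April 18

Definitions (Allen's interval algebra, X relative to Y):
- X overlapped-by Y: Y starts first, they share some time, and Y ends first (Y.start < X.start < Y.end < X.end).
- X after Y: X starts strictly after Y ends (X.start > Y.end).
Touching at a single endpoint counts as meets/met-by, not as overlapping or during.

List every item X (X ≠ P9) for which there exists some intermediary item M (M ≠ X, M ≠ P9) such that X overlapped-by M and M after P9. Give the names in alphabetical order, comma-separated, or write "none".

P8

Target P9 = [April 10, April 18].
Intermediaries M with M after P9: P4, P6, P8.
Via P4 — items with X overlapped-by P4: none.
Via P6 — items with X overlapped-by P6: P8.
Via P8 — items with X overlapped-by P8: none.
Union: P8.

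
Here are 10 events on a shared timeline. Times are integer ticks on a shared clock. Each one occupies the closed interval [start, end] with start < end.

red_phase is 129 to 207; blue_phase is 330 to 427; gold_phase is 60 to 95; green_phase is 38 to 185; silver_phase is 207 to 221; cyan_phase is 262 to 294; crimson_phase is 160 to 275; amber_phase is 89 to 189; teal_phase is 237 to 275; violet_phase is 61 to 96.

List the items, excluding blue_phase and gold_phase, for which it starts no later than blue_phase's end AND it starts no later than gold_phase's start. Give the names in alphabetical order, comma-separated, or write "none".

Conditions: its start is no later than blue_phase's end (X.start <= 427) AND its start is no later than gold_phase's start (X.start <= 60).
amber_phase: start 89 <= 427? ✓; start 89 <= 60? ✗ → no.
crimson_phase: start 160 <= 427? ✓; start 160 <= 60? ✗ → no.
cyan_phase: start 262 <= 427? ✓; start 262 <= 60? ✗ → no.
green_phase: start 38 <= 427? ✓; start 38 <= 60? ✓ → yes.
red_phase: start 129 <= 427? ✓; start 129 <= 60? ✗ → no.
silver_phase: start 207 <= 427? ✓; start 207 <= 60? ✗ → no.
teal_phase: start 237 <= 427? ✓; start 237 <= 60? ✗ → no.
violet_phase: start 61 <= 427? ✓; start 61 <= 60? ✗ → no.
Result: green_phase.

green_phase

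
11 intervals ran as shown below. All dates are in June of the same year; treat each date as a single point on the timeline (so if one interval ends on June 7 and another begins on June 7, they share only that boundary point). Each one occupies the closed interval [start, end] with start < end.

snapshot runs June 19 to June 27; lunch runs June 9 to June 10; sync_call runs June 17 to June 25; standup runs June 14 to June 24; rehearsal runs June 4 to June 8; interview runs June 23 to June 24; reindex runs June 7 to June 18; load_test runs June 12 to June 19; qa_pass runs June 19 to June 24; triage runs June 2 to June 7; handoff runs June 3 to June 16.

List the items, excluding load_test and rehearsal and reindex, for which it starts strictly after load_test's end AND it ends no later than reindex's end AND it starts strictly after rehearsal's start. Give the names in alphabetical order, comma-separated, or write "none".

none

Conditions: its start is strictly after load_test's end (X.start > June 19) AND its end is no later than reindex's end (X.end <= June 18) AND its start is strictly after rehearsal's start (X.start > June 4).
handoff: start June 3 > June 19? ✗; end June 16 <= June 18? ✓; start June 3 > June 4? ✗ → no.
interview: start June 23 > June 19? ✓; end June 24 <= June 18? ✗; start June 23 > June 4? ✓ → no.
lunch: start June 9 > June 19? ✗; end June 10 <= June 18? ✓; start June 9 > June 4? ✓ → no.
qa_pass: start June 19 > June 19? ✗; end June 24 <= June 18? ✗; start June 19 > June 4? ✓ → no.
snapshot: start June 19 > June 19? ✗; end June 27 <= June 18? ✗; start June 19 > June 4? ✓ → no.
standup: start June 14 > June 19? ✗; end June 24 <= June 18? ✗; start June 14 > June 4? ✓ → no.
sync_call: start June 17 > June 19? ✗; end June 25 <= June 18? ✗; start June 17 > June 4? ✓ → no.
triage: start June 2 > June 19? ✗; end June 7 <= June 18? ✓; start June 2 > June 4? ✗ → no.
Result: none.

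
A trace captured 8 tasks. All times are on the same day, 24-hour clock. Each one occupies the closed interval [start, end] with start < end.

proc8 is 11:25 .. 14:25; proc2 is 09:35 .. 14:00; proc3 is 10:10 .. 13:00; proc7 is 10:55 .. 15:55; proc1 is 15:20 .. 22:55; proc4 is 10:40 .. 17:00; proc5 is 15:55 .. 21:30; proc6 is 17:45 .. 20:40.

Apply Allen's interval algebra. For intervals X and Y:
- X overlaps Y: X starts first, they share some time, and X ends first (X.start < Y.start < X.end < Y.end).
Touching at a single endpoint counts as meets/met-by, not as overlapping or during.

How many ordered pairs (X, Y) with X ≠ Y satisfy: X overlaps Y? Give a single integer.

Checking all 56 ordered pairs for relation 'overlaps'; matching pairs in alphabetical order:
(proc2, proc4): proc2 overlaps proc4 ✓
(proc2, proc7): proc2 overlaps proc7 ✓
(proc2, proc8): proc2 overlaps proc8 ✓
(proc3, proc4): proc3 overlaps proc4 ✓
(proc3, proc7): proc3 overlaps proc7 ✓
(proc3, proc8): proc3 overlaps proc8 ✓
(proc4, proc1): proc4 overlaps proc1 ✓
(proc4, proc5): proc4 overlaps proc5 ✓
(proc7, proc1): proc7 overlaps proc1 ✓
Count: 9.

9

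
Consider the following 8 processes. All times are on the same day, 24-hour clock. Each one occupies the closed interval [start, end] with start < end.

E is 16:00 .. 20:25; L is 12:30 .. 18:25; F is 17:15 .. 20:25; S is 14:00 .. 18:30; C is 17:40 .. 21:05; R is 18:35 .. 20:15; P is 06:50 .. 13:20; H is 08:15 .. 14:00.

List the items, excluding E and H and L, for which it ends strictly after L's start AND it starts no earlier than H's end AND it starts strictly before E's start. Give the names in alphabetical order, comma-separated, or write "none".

S

Conditions: its end is strictly after L's start (X.end > 12:30) AND its start is no earlier than H's end (X.start >= 14:00) AND its start is strictly before E's start (X.start < 16:00).
C: end 21:05 > 12:30? ✓; start 17:40 >= 14:00? ✓; start 17:40 < 16:00? ✗ → no.
F: end 20:25 > 12:30? ✓; start 17:15 >= 14:00? ✓; start 17:15 < 16:00? ✗ → no.
P: end 13:20 > 12:30? ✓; start 06:50 >= 14:00? ✗; start 06:50 < 16:00? ✓ → no.
R: end 20:15 > 12:30? ✓; start 18:35 >= 14:00? ✓; start 18:35 < 16:00? ✗ → no.
S: end 18:30 > 12:30? ✓; start 14:00 >= 14:00? ✓; start 14:00 < 16:00? ✓ → yes.
Result: S.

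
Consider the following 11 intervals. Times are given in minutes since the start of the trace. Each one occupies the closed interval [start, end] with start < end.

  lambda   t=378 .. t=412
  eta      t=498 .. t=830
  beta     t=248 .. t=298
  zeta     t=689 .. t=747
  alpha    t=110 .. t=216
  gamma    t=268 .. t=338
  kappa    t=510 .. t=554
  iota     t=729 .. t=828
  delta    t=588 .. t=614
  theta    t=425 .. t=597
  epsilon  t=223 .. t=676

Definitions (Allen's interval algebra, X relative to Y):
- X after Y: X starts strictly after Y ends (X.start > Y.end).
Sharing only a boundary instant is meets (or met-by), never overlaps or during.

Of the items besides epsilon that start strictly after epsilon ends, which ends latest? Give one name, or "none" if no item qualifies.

Target epsilon = [t=223, t=676].
alpha [t=110, t=216] → before → excluded.
beta [t=248, t=298] → during → excluded.
delta [t=588, t=614] → during → excluded.
eta [t=498, t=830] → overlapped-by → excluded.
gamma [t=268, t=338] → during → excluded.
iota [t=729, t=828] → after → candidate.
kappa [t=510, t=554] → during → excluded.
lambda [t=378, t=412] → during → excluded.
theta [t=425, t=597] → during → excluded.
zeta [t=689, t=747] → after → candidate.
Among candidates, latest end is t=828 → iota.

iota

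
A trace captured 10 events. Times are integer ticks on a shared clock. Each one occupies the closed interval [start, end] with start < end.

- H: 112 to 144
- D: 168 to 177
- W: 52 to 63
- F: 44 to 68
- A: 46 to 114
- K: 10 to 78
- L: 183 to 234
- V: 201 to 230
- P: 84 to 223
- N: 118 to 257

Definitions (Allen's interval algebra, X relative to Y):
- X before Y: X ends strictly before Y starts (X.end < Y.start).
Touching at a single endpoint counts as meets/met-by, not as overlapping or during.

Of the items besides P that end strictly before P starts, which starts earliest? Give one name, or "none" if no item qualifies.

Target P = [84, 223].
A [46, 114] → overlaps → excluded.
D [168, 177] → during → excluded.
F [44, 68] → before → candidate.
H [112, 144] → during → excluded.
K [10, 78] → before → candidate.
L [183, 234] → overlapped-by → excluded.
N [118, 257] → overlapped-by → excluded.
V [201, 230] → overlapped-by → excluded.
W [52, 63] → before → candidate.
Among candidates, earliest start is 10 → K.

K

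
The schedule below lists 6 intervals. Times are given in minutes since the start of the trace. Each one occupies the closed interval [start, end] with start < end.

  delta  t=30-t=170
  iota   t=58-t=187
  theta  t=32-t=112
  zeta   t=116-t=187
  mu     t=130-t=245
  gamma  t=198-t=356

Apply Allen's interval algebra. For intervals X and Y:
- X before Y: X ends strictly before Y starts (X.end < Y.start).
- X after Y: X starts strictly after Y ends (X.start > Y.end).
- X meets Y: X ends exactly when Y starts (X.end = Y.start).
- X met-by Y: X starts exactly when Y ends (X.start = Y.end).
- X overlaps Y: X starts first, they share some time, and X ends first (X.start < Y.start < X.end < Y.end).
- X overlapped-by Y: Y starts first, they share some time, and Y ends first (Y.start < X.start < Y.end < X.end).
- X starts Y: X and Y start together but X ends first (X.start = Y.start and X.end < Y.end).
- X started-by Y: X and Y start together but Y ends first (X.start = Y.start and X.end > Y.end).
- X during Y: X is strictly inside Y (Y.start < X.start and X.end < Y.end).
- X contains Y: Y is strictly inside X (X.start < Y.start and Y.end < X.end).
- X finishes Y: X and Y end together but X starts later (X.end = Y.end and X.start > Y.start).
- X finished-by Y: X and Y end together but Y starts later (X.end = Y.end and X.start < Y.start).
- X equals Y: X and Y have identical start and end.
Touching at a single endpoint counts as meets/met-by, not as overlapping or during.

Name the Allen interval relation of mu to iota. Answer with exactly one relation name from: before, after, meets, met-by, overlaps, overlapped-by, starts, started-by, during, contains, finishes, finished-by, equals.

mu = [t=130, t=245]; iota = [t=58, t=187].
Compare endpoints: mu.start > iota.start, mu.start < iota.end, mu.end > iota.start, mu.end > iota.end.
That pattern is 'overlapped-by'.

overlapped-by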